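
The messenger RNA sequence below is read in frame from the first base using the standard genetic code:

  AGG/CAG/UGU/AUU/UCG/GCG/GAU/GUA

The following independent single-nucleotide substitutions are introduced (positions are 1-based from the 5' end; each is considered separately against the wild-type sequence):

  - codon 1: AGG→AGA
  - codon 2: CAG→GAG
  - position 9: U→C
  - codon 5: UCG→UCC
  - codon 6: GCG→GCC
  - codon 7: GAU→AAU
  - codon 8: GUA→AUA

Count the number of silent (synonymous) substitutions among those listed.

4

Codon 1: AGG (Arg) → AGA (Arg) — synonymous.
Codon 2: CAG (Gln) → GAG (Glu) — missense.
Codon 3: UGU (Cys) → UGC (Cys) — synonymous.
Codon 5: UCG (Ser) → UCC (Ser) — synonymous.
Codon 6: GCG (Ala) → GCC (Ala) — synonymous.
Codon 7: GAU (Asp) → AAU (Asn) — missense.
Codon 8: GUA (Val) → AUA (Ile) — missense.
Synonymous: 4 of 7.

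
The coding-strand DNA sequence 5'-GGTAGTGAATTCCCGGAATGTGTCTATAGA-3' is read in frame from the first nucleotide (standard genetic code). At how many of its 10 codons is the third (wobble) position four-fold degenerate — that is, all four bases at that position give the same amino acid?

Codon 1 GGT (Gly): third position 4-fold.
Codon 2 AGT (Ser): third position 2-fold.
Codon 3 GAA (Glu): third position 2-fold.
Codon 4 TTC (Phe): third position 2-fold.
Codon 5 CCG (Pro): third position 4-fold.
Codon 6 GAA (Glu): third position 2-fold.
Codon 7 TGT (Cys): third position 2-fold.
Codon 8 GTC (Val): third position 4-fold.
Codon 9 TAT (Tyr): third position 2-fold.
Codon 10 AGA (Arg): third position 2-fold.
Four-fold degenerate third positions: 3.

3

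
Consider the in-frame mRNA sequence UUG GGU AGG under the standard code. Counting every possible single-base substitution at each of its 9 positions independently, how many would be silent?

Codon 1 (UUG, Leu): 2 synonymous substitutions.
Codon 2 (GGU, Gly): 3 synonymous substitutions.
Codon 3 (AGG, Arg): 2 synonymous substitutions.
Total: 2 + 3 + 2 = 7.

7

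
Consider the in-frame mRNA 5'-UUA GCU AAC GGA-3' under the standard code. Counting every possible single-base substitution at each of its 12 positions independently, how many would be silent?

9

Codon 1 (UUA, Leu): 2 synonymous substitutions.
Codon 2 (GCU, Ala): 3 synonymous substitutions.
Codon 3 (AAC, Asn): 1 synonymous substitution.
Codon 4 (GGA, Gly): 3 synonymous substitutions.
Total: 2 + 3 + 1 + 3 = 9.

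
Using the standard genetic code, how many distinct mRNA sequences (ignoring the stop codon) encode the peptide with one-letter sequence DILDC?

144

Asp: 2 codons.
Ile: 3 codons.
Leu: 6 codons.
Asp: 2 codons.
Cys: 2 codons.
2 × 3 × 6 × 2 × 2 = 144.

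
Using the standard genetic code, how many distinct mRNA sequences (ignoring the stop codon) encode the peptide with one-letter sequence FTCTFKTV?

4096

Phe: 2 codons.
Thr: 4 codons.
Cys: 2 codons.
Thr: 4 codons.
Phe: 2 codons.
Lys: 2 codons.
Thr: 4 codons.
Val: 4 codons.
2 × 4 × 2 × 4 × 2 × 2 × 4 × 4 = 4096.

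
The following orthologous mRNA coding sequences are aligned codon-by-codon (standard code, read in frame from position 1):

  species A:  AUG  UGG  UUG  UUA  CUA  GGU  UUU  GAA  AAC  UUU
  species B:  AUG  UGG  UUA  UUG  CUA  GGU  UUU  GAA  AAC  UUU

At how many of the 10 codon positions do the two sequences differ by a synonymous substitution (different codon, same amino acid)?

2

Codon 1: AUG Met / AUG Met — identical.
Codon 2: UGG Trp / UGG Trp — identical.
Codon 3: UUG Leu / UUA Leu — synonymous.
Codon 4: UUA Leu / UUG Leu — synonymous.
Codon 5: CUA Leu / CUA Leu — identical.
Codon 6: GGU Gly / GGU Gly — identical.
Codon 7: UUU Phe / UUU Phe — identical.
Codon 8: GAA Glu / GAA Glu — identical.
Codon 9: AAC Asn / AAC Asn — identical.
Codon 10: UUU Phe / UUU Phe — identical.
Synonymous differences: 2.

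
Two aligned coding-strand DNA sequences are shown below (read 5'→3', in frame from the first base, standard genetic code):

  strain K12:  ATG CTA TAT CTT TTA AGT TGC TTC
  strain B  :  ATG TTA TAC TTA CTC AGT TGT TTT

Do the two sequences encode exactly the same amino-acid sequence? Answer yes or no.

Codon 1: ATG Met / ATG Met — identical.
Codon 2: CTA Leu / TTA Leu — synonymous.
Codon 3: TAT Tyr / TAC Tyr — synonymous.
Codon 4: CTT Leu / TTA Leu — synonymous.
Codon 5: TTA Leu / CTC Leu — synonymous.
Codon 6: AGT Ser / AGT Ser — identical.
Codon 7: TGC Cys / TGT Cys — synonymous.
Codon 8: TTC Phe / TTT Phe — synonymous.
Nonsynonymous differences: 0 → same protein.

yes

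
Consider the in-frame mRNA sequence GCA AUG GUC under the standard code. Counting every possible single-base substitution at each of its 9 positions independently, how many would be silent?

6

Codon 1 (GCA, Ala): 3 synonymous substitutions.
Codon 2 (AUG, Met): 0 synonymous substitutions.
Codon 3 (GUC, Val): 3 synonymous substitutions.
Total: 3 + 0 + 3 = 6.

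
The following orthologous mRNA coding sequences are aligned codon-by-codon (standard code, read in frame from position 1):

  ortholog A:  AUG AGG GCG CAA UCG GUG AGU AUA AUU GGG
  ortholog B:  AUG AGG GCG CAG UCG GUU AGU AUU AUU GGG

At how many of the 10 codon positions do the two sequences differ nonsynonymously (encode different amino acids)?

0

Codon 1: AUG Met / AUG Met — identical.
Codon 2: AGG Arg / AGG Arg — identical.
Codon 3: GCG Ala / GCG Ala — identical.
Codon 4: CAA Gln / CAG Gln — synonymous.
Codon 5: UCG Ser / UCG Ser — identical.
Codon 6: GUG Val / GUU Val — synonymous.
Codon 7: AGU Ser / AGU Ser — identical.
Codon 8: AUA Ile / AUU Ile — synonymous.
Codon 9: AUU Ile / AUU Ile — identical.
Codon 10: GGG Gly / GGG Gly — identical.
Nonsynonymous differences: 0.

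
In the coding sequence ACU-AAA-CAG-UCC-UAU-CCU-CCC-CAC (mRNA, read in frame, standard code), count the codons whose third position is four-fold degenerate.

4

Codon 1 ACU (Thr): third position 4-fold.
Codon 2 AAA (Lys): third position 2-fold.
Codon 3 CAG (Gln): third position 2-fold.
Codon 4 UCC (Ser): third position 4-fold.
Codon 5 UAU (Tyr): third position 2-fold.
Codon 6 CCU (Pro): third position 4-fold.
Codon 7 CCC (Pro): third position 4-fold.
Codon 8 CAC (His): third position 2-fold.
Four-fold degenerate third positions: 4.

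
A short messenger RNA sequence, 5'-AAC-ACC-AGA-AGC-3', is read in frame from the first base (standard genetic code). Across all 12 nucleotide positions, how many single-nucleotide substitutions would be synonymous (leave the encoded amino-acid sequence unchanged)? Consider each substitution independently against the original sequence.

7

Codon 1 (AAC, Asn): 1 synonymous substitution.
Codon 2 (ACC, Thr): 3 synonymous substitutions.
Codon 3 (AGA, Arg): 2 synonymous substitutions.
Codon 4 (AGC, Ser): 1 synonymous substitution.
Total: 1 + 3 + 2 + 1 = 7.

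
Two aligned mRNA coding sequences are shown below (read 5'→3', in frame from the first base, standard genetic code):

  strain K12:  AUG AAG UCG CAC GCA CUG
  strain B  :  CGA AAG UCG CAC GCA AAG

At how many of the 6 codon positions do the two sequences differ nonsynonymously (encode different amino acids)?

2

Codon 1: AUG Met / CGA Arg — nonsynonymous.
Codon 2: AAG Lys / AAG Lys — identical.
Codon 3: UCG Ser / UCG Ser — identical.
Codon 4: CAC His / CAC His — identical.
Codon 5: GCA Ala / GCA Ala — identical.
Codon 6: CUG Leu / AAG Lys — nonsynonymous.
Nonsynonymous differences: 2.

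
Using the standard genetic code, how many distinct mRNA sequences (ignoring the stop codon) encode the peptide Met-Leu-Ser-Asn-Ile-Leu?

1296

Met: 1 codon.
Leu: 6 codons.
Ser: 6 codons.
Asn: 2 codons.
Ile: 3 codons.
Leu: 6 codons.
1 × 6 × 6 × 2 × 3 × 6 = 1296.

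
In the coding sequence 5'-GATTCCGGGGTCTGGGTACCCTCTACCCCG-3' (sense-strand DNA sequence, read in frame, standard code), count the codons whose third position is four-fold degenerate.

Codon 1 GAT (Asp): third position 2-fold.
Codon 2 TCC (Ser): third position 4-fold.
Codon 3 GGG (Gly): third position 4-fold.
Codon 4 GTC (Val): third position 4-fold.
Codon 5 TGG (Trp): third position 1-fold.
Codon 6 GTA (Val): third position 4-fold.
Codon 7 CCC (Pro): third position 4-fold.
Codon 8 TCT (Ser): third position 4-fold.
Codon 9 ACC (Thr): third position 4-fold.
Codon 10 CCG (Pro): third position 4-fold.
Four-fold degenerate third positions: 8.

8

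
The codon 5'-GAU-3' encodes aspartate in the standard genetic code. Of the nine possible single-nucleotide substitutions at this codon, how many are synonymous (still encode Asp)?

Position 1: none → 0 synonymous.
Position 2: none → 0 synonymous.
Position 3: GAC → 1 synonymous.
Total: 0 + 0 + 1 = 1.

1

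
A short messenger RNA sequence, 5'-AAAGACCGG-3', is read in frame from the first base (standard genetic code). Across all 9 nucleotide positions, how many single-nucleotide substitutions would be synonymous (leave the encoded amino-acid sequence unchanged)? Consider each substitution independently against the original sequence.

Codon 1 (AAA, Lys): 1 synonymous substitution.
Codon 2 (GAC, Asp): 1 synonymous substitution.
Codon 3 (CGG, Arg): 4 synonymous substitutions.
Total: 1 + 1 + 4 = 6.

6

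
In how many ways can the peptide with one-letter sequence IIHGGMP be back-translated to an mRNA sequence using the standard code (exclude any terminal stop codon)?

1152

Ile: 3 codons.
Ile: 3 codons.
His: 2 codons.
Gly: 4 codons.
Gly: 4 codons.
Met: 1 codon.
Pro: 4 codons.
3 × 3 × 2 × 4 × 4 × 1 × 4 = 1152.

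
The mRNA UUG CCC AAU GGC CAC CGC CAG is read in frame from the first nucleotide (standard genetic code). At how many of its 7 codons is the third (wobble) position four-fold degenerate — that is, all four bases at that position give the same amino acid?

Codon 1 UUG (Leu): third position 2-fold.
Codon 2 CCC (Pro): third position 4-fold.
Codon 3 AAU (Asn): third position 2-fold.
Codon 4 GGC (Gly): third position 4-fold.
Codon 5 CAC (His): third position 2-fold.
Codon 6 CGC (Arg): third position 4-fold.
Codon 7 CAG (Gln): third position 2-fold.
Four-fold degenerate third positions: 3.

3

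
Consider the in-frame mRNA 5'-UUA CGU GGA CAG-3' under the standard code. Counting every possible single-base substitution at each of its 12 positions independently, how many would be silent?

9

Codon 1 (UUA, Leu): 2 synonymous substitutions.
Codon 2 (CGU, Arg): 3 synonymous substitutions.
Codon 3 (GGA, Gly): 3 synonymous substitutions.
Codon 4 (CAG, Gln): 1 synonymous substitution.
Total: 2 + 3 + 3 + 1 = 9.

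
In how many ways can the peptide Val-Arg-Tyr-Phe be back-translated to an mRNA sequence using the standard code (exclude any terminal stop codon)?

96

Val: 4 codons.
Arg: 6 codons.
Tyr: 2 codons.
Phe: 2 codons.
4 × 6 × 2 × 2 = 96.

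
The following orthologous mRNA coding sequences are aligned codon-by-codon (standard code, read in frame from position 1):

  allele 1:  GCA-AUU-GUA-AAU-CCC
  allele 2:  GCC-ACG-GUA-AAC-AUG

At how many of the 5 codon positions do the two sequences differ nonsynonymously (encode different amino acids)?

Codon 1: GCA Ala / GCC Ala — synonymous.
Codon 2: AUU Ile / ACG Thr — nonsynonymous.
Codon 3: GUA Val / GUA Val — identical.
Codon 4: AAU Asn / AAC Asn — synonymous.
Codon 5: CCC Pro / AUG Met — nonsynonymous.
Nonsynonymous differences: 2.

2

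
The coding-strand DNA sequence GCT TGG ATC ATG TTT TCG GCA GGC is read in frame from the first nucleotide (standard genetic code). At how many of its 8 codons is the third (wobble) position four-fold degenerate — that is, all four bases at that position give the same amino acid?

4

Codon 1 GCT (Ala): third position 4-fold.
Codon 2 TGG (Trp): third position 1-fold.
Codon 3 ATC (Ile): third position 3-fold.
Codon 4 ATG (Met): third position 1-fold.
Codon 5 TTT (Phe): third position 2-fold.
Codon 6 TCG (Ser): third position 4-fold.
Codon 7 GCA (Ala): third position 4-fold.
Codon 8 GGC (Gly): third position 4-fold.
Four-fold degenerate third positions: 4.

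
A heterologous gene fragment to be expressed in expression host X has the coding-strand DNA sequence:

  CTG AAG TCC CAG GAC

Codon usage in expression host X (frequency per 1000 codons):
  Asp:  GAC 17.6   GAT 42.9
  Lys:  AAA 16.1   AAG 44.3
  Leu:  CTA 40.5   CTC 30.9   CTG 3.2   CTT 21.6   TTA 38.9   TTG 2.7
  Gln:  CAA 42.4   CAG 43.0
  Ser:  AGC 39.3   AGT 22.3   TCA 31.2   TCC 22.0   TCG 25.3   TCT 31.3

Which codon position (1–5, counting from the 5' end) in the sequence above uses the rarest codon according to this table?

1

Codon 1 CTG (Leu): 3.2 per 1000.
Codon 2 AAG (Lys): 44.3 per 1000.
Codon 3 TCC (Ser): 22.0 per 1000.
Codon 4 CAG (Gln): 43.0 per 1000.
Codon 5 GAC (Asp): 17.6 per 1000.
Lowest frequency is 3.2 at codon 1.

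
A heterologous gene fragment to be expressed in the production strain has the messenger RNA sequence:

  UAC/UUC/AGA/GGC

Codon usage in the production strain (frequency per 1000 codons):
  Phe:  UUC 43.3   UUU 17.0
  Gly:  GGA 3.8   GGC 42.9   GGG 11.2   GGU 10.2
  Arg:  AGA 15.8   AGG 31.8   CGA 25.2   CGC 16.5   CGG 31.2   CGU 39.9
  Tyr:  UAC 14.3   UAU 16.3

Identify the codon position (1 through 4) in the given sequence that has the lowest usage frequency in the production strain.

Codon 1 UAC (Tyr): 14.3 per 1000.
Codon 2 UUC (Phe): 43.3 per 1000.
Codon 3 AGA (Arg): 15.8 per 1000.
Codon 4 GGC (Gly): 42.9 per 1000.
Lowest frequency is 14.3 at codon 1.

1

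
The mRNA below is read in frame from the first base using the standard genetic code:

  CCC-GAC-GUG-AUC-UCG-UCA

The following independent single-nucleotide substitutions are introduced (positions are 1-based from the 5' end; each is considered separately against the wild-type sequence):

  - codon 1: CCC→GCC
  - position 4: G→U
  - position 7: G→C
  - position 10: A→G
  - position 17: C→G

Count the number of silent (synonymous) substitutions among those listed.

Codon 1: CCC (Pro) → GCC (Ala) — missense.
Codon 2: GAC (Asp) → UAC (Tyr) — missense.
Codon 3: GUG (Val) → CUG (Leu) — missense.
Codon 4: AUC (Ile) → GUC (Val) — missense.
Codon 6: UCA (Ser) → UGA (Stop) — nonsense.
Synonymous: 0 of 5.

0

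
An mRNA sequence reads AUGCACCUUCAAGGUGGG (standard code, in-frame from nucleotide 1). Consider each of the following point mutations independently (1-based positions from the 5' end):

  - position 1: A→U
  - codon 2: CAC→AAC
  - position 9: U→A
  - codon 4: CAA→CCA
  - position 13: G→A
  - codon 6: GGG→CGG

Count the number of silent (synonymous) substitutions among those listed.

Codon 1: AUG (Met) → UUG (Leu) — missense.
Codon 2: CAC (His) → AAC (Asn) — missense.
Codon 3: CUU (Leu) → CUA (Leu) — synonymous.
Codon 4: CAA (Gln) → CCA (Pro) — missense.
Codon 5: GGU (Gly) → AGU (Ser) — missense.
Codon 6: GGG (Gly) → CGG (Arg) — missense.
Synonymous: 1 of 6.

1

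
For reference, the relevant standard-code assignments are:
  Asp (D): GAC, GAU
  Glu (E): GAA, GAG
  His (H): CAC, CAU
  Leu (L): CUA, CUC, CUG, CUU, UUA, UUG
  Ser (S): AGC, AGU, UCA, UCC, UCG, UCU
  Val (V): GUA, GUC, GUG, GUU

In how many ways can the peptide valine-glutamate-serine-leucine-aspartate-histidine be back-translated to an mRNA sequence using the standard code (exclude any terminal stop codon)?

1152

Val: 4 codons.
Glu: 2 codons.
Ser: 6 codons.
Leu: 6 codons.
Asp: 2 codons.
His: 2 codons.
4 × 2 × 6 × 6 × 2 × 2 = 1152.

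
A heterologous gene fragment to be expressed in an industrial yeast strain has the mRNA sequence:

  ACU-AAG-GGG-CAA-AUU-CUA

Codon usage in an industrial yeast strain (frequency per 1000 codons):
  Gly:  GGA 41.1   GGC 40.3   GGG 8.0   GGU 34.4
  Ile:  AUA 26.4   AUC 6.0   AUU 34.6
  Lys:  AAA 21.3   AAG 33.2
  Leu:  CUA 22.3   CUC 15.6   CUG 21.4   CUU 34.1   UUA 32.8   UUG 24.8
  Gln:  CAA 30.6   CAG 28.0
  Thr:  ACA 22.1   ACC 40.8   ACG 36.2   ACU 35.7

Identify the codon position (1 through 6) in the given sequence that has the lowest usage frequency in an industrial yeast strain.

3

Codon 1 ACU (Thr): 35.7 per 1000.
Codon 2 AAG (Lys): 33.2 per 1000.
Codon 3 GGG (Gly): 8.0 per 1000.
Codon 4 CAA (Gln): 30.6 per 1000.
Codon 5 AUU (Ile): 34.6 per 1000.
Codon 6 CUA (Leu): 22.3 per 1000.
Lowest frequency is 8.0 at codon 3.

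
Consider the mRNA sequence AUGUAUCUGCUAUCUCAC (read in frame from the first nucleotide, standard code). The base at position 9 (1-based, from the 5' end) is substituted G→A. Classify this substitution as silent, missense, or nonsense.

silent

Position 9 falls in codon 3: CUG → Leu.
After the substitution the codon is CUA → Leu.
Both encode Leu, so the change is synonymous.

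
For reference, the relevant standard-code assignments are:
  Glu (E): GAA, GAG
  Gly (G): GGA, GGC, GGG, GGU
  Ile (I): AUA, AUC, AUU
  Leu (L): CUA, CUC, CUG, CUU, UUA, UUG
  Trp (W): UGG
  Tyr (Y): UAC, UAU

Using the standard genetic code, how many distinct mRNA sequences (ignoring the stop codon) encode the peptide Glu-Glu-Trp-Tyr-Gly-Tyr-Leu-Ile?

Glu: 2 codons.
Glu: 2 codons.
Trp: 1 codon.
Tyr: 2 codons.
Gly: 4 codons.
Tyr: 2 codons.
Leu: 6 codons.
Ile: 3 codons.
2 × 2 × 1 × 2 × 4 × 2 × 6 × 3 = 1152.

1152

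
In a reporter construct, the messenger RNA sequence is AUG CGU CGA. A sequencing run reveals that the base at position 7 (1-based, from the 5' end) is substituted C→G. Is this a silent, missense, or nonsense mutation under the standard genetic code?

missense

Position 7 falls in codon 3: CGA → Arg.
After the substitution the codon is GGA → Gly.
Arg ≠ Gly, so this is a missense mutation.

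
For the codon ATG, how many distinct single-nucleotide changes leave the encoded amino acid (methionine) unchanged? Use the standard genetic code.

0

Position 1: none → 0 synonymous.
Position 2: none → 0 synonymous.
Position 3: none → 0 synonymous.
Total: 0 + 0 + 0 = 0.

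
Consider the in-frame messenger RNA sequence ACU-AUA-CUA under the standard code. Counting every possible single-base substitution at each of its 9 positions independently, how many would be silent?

9

Codon 1 (ACU, Thr): 3 synonymous substitutions.
Codon 2 (AUA, Ile): 2 synonymous substitutions.
Codon 3 (CUA, Leu): 4 synonymous substitutions.
Total: 3 + 2 + 4 = 9.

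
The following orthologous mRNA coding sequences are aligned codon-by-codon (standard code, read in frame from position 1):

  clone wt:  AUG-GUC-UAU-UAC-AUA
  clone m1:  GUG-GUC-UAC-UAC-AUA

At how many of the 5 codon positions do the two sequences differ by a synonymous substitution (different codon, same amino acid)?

1

Codon 1: AUG Met / GUG Val — nonsynonymous.
Codon 2: GUC Val / GUC Val — identical.
Codon 3: UAU Tyr / UAC Tyr — synonymous.
Codon 4: UAC Tyr / UAC Tyr — identical.
Codon 5: AUA Ile / AUA Ile — identical.
Synonymous differences: 1.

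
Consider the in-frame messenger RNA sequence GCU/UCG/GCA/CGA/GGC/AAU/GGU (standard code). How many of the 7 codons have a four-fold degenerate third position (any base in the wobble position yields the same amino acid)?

Codon 1 GCU (Ala): third position 4-fold.
Codon 2 UCG (Ser): third position 4-fold.
Codon 3 GCA (Ala): third position 4-fold.
Codon 4 CGA (Arg): third position 4-fold.
Codon 5 GGC (Gly): third position 4-fold.
Codon 6 AAU (Asn): third position 2-fold.
Codon 7 GGU (Gly): third position 4-fold.
Four-fold degenerate third positions: 6.

6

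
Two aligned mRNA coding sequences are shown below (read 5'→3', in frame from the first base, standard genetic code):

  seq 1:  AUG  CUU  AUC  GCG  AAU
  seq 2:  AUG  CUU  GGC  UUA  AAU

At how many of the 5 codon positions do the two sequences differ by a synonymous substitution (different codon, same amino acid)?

Codon 1: AUG Met / AUG Met — identical.
Codon 2: CUU Leu / CUU Leu — identical.
Codon 3: AUC Ile / GGC Gly — nonsynonymous.
Codon 4: GCG Ala / UUA Leu — nonsynonymous.
Codon 5: AAU Asn / AAU Asn — identical.
Synonymous differences: 0.

0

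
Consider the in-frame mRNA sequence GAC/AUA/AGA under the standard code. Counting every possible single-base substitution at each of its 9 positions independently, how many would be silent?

Codon 1 (GAC, Asp): 1 synonymous substitution.
Codon 2 (AUA, Ile): 2 synonymous substitutions.
Codon 3 (AGA, Arg): 2 synonymous substitutions.
Total: 1 + 2 + 2 = 5.

5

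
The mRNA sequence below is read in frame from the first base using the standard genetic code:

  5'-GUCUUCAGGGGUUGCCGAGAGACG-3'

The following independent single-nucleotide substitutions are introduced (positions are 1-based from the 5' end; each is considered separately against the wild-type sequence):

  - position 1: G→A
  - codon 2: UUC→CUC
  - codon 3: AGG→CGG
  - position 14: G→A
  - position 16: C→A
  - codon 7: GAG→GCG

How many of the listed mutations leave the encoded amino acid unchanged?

Codon 1: GUC (Val) → AUC (Ile) — missense.
Codon 2: UUC (Phe) → CUC (Leu) — missense.
Codon 3: AGG (Arg) → CGG (Arg) — synonymous.
Codon 5: UGC (Cys) → UAC (Tyr) — missense.
Codon 6: CGA (Arg) → AGA (Arg) — synonymous.
Codon 7: GAG (Glu) → GCG (Ala) — missense.
Synonymous: 2 of 6.

2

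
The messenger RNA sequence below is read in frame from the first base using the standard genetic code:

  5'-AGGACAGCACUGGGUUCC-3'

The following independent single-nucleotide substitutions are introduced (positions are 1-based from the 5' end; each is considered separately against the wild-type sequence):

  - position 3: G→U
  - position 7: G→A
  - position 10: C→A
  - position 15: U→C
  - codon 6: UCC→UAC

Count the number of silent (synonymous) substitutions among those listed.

Codon 1: AGG (Arg) → AGU (Ser) — missense.
Codon 3: GCA (Ala) → ACA (Thr) — missense.
Codon 4: CUG (Leu) → AUG (Met) — missense.
Codon 5: GGU (Gly) → GGC (Gly) — synonymous.
Codon 6: UCC (Ser) → UAC (Tyr) — missense.
Synonymous: 1 of 5.

1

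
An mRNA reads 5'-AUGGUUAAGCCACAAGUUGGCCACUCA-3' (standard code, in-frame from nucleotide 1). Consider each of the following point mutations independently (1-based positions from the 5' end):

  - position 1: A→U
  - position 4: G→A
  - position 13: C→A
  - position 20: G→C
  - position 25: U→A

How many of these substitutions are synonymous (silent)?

Codon 1: AUG (Met) → UUG (Leu) — missense.
Codon 2: GUU (Val) → AUU (Ile) — missense.
Codon 5: CAA (Gln) → AAA (Lys) — missense.
Codon 7: GGC (Gly) → GCC (Ala) — missense.
Codon 9: UCA (Ser) → ACA (Thr) — missense.
Synonymous: 0 of 5.

0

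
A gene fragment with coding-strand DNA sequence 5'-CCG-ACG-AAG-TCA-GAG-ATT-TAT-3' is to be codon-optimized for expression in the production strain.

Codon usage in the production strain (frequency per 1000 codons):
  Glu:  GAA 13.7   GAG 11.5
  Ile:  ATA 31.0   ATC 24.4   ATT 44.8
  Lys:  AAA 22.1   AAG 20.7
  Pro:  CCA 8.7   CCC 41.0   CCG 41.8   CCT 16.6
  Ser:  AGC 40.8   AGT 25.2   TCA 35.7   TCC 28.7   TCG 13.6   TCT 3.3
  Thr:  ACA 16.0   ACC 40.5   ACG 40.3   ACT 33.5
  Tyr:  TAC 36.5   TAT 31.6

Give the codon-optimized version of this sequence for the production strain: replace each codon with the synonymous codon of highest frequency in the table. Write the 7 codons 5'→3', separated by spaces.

CCG ACC AAA AGC GAA ATT TAC

Codon 1 (Pro): best is CCG at 41.8.
Codon 2 (Thr): best is ACC at 40.5.
Codon 3 (Lys): best is AAA at 22.1.
Codon 4 (Ser): best is AGC at 40.8.
Codon 5 (Glu): best is GAA at 13.7.
Codon 6 (Ile): best is ATT at 44.8.
Codon 7 (Tyr): best is TAC at 36.5.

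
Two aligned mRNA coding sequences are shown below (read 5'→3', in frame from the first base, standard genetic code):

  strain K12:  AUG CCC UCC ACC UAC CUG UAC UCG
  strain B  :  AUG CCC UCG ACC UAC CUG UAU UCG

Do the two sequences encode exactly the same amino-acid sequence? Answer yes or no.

yes

Codon 1: AUG Met / AUG Met — identical.
Codon 2: CCC Pro / CCC Pro — identical.
Codon 3: UCC Ser / UCG Ser — synonymous.
Codon 4: ACC Thr / ACC Thr — identical.
Codon 5: UAC Tyr / UAC Tyr — identical.
Codon 6: CUG Leu / CUG Leu — identical.
Codon 7: UAC Tyr / UAU Tyr — synonymous.
Codon 8: UCG Ser / UCG Ser — identical.
Nonsynonymous differences: 0 → same protein.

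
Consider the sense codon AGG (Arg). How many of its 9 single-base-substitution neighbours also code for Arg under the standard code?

2

Position 1: CGG → 1 synonymous.
Position 2: none → 0 synonymous.
Position 3: AGA → 1 synonymous.
Total: 1 + 0 + 1 = 2.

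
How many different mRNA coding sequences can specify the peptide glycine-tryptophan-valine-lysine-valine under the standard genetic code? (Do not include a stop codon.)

Gly: 4 codons.
Trp: 1 codon.
Val: 4 codons.
Lys: 2 codons.
Val: 4 codons.
4 × 1 × 4 × 2 × 4 = 128.

128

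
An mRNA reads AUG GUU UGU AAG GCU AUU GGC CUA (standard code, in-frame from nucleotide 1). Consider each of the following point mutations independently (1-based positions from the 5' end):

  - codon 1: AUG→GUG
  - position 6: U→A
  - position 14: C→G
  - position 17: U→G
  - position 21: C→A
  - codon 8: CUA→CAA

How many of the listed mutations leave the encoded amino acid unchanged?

2

Codon 1: AUG (Met) → GUG (Val) — missense.
Codon 2: GUU (Val) → GUA (Val) — synonymous.
Codon 5: GCU (Ala) → GGU (Gly) — missense.
Codon 6: AUU (Ile) → AGU (Ser) — missense.
Codon 7: GGC (Gly) → GGA (Gly) — synonymous.
Codon 8: CUA (Leu) → CAA (Gln) — missense.
Synonymous: 2 of 6.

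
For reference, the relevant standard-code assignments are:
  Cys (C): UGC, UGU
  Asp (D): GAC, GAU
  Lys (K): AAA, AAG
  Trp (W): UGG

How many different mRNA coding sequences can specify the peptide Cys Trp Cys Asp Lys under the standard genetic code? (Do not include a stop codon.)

16

Cys: 2 codons.
Trp: 1 codon.
Cys: 2 codons.
Asp: 2 codons.
Lys: 2 codons.
2 × 1 × 2 × 2 × 2 = 16.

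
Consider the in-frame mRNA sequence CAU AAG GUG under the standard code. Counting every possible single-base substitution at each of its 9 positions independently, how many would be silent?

Codon 1 (CAU, His): 1 synonymous substitution.
Codon 2 (AAG, Lys): 1 synonymous substitution.
Codon 3 (GUG, Val): 3 synonymous substitutions.
Total: 1 + 1 + 3 = 5.

5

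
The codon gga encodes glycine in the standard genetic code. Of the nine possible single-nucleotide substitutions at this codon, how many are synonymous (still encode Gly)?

Position 1: none → 0 synonymous.
Position 2: none → 0 synonymous.
Position 3: GGT, GGC, GGG → 3 synonymous.
Total: 0 + 0 + 3 = 3.

3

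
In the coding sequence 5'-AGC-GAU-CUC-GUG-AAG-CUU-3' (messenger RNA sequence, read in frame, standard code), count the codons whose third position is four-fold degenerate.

Codon 1 AGC (Ser): third position 2-fold.
Codon 2 GAU (Asp): third position 2-fold.
Codon 3 CUC (Leu): third position 4-fold.
Codon 4 GUG (Val): third position 4-fold.
Codon 5 AAG (Lys): third position 2-fold.
Codon 6 CUU (Leu): third position 4-fold.
Four-fold degenerate third positions: 3.

3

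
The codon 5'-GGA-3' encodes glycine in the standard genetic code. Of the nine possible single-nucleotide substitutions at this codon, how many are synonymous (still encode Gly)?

Position 1: none → 0 synonymous.
Position 2: none → 0 synonymous.
Position 3: GGT, GGC, GGG → 3 synonymous.
Total: 0 + 0 + 3 = 3.

3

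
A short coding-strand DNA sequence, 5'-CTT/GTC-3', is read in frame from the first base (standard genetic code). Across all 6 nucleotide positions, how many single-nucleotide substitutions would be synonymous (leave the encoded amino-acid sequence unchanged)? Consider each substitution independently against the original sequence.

6

Codon 1 (CTT, Leu): 3 synonymous substitutions.
Codon 2 (GTC, Val): 3 synonymous substitutions.
Total: 3 + 3 = 6.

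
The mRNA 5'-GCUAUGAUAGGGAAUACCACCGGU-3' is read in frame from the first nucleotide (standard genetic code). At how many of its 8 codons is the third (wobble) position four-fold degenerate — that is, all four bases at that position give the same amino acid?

5

Codon 1 GCU (Ala): third position 4-fold.
Codon 2 AUG (Met): third position 1-fold.
Codon 3 AUA (Ile): third position 3-fold.
Codon 4 GGG (Gly): third position 4-fold.
Codon 5 AAU (Asn): third position 2-fold.
Codon 6 ACC (Thr): third position 4-fold.
Codon 7 ACC (Thr): third position 4-fold.
Codon 8 GGU (Gly): third position 4-fold.
Four-fold degenerate third positions: 5.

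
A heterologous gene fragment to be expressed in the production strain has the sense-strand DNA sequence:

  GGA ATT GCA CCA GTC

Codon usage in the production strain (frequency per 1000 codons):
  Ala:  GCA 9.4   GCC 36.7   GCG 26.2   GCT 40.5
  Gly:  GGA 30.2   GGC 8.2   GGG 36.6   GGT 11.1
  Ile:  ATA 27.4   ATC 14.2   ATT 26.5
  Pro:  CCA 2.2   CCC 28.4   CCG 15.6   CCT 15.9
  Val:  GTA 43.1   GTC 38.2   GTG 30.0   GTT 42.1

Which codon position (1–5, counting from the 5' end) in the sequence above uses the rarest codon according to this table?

4

Codon 1 GGA (Gly): 30.2 per 1000.
Codon 2 ATT (Ile): 26.5 per 1000.
Codon 3 GCA (Ala): 9.4 per 1000.
Codon 4 CCA (Pro): 2.2 per 1000.
Codon 5 GTC (Val): 38.2 per 1000.
Lowest frequency is 2.2 at codon 4.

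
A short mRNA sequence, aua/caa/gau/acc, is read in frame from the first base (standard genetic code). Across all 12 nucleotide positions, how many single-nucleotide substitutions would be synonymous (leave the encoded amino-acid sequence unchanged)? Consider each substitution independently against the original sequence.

7

Codon 1 (AUA, Ile): 2 synonymous substitutions.
Codon 2 (CAA, Gln): 1 synonymous substitution.
Codon 3 (GAU, Asp): 1 synonymous substitution.
Codon 4 (ACC, Thr): 3 synonymous substitutions.
Total: 2 + 1 + 1 + 3 = 7.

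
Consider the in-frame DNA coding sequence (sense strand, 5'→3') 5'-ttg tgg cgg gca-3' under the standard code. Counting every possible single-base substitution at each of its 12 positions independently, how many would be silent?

Codon 1 (TTG, Leu): 2 synonymous substitutions.
Codon 2 (TGG, Trp): 0 synonymous substitutions.
Codon 3 (CGG, Arg): 4 synonymous substitutions.
Codon 4 (GCA, Ala): 3 synonymous substitutions.
Total: 2 + 0 + 4 + 3 = 9.

9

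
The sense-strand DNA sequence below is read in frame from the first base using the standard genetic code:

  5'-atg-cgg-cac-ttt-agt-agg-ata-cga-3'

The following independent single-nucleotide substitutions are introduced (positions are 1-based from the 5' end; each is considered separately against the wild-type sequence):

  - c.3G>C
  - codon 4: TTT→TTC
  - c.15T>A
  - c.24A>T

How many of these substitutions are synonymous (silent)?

Codon 1: ATG (Met) → ATC (Ile) — missense.
Codon 4: TTT (Phe) → TTC (Phe) — synonymous.
Codon 5: AGT (Ser) → AGA (Arg) — missense.
Codon 8: CGA (Arg) → CGT (Arg) — synonymous.
Synonymous: 2 of 4.

2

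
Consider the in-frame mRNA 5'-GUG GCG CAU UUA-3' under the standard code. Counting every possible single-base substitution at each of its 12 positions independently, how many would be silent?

9

Codon 1 (GUG, Val): 3 synonymous substitutions.
Codon 2 (GCG, Ala): 3 synonymous substitutions.
Codon 3 (CAU, His): 1 synonymous substitution.
Codon 4 (UUA, Leu): 2 synonymous substitutions.
Total: 3 + 3 + 1 + 2 = 9.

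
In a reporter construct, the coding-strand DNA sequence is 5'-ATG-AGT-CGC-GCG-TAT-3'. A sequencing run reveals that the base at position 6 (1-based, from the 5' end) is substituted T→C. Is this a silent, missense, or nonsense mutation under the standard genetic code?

silent

Position 6 falls in codon 2: AGT → Ser.
After the substitution the codon is AGC → Ser.
Both encode Ser, so the change is synonymous.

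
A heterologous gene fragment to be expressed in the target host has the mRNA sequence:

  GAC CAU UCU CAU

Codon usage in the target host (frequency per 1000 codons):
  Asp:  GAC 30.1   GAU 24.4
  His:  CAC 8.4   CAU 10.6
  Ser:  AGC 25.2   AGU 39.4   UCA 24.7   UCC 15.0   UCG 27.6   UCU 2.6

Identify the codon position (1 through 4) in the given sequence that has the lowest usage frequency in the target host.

3

Codon 1 GAC (Asp): 30.1 per 1000.
Codon 2 CAU (His): 10.6 per 1000.
Codon 3 UCU (Ser): 2.6 per 1000.
Codon 4 CAU (His): 10.6 per 1000.
Lowest frequency is 2.6 at codon 3.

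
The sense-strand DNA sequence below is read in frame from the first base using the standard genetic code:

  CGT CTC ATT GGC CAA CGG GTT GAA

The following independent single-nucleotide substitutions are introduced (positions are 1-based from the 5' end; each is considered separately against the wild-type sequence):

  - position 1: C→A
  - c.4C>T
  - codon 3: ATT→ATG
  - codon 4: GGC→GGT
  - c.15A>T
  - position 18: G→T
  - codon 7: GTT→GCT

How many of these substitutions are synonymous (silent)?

2

Codon 1: CGT (Arg) → AGT (Ser) — missense.
Codon 2: CTC (Leu) → TTC (Phe) — missense.
Codon 3: ATT (Ile) → ATG (Met) — missense.
Codon 4: GGC (Gly) → GGT (Gly) — synonymous.
Codon 5: CAA (Gln) → CAT (His) — missense.
Codon 6: CGG (Arg) → CGT (Arg) — synonymous.
Codon 7: GTT (Val) → GCT (Ala) — missense.
Synonymous: 2 of 7.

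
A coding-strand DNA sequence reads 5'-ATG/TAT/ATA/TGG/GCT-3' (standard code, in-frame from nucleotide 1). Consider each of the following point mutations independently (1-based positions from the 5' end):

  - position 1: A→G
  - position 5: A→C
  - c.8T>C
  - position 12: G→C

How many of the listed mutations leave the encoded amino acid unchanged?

Codon 1: ATG (Met) → GTG (Val) — missense.
Codon 2: TAT (Tyr) → TCT (Ser) — missense.
Codon 3: ATA (Ile) → ACA (Thr) — missense.
Codon 4: TGG (Trp) → TGC (Cys) — missense.
Synonymous: 0 of 4.

0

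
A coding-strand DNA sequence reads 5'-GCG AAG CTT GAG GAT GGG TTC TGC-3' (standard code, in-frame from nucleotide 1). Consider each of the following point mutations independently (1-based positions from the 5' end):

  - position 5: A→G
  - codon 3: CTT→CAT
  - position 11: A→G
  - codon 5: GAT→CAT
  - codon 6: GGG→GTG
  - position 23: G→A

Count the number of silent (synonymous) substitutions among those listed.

Codon 2: AAG (Lys) → AGG (Arg) — missense.
Codon 3: CTT (Leu) → CAT (His) — missense.
Codon 4: GAG (Glu) → GGG (Gly) — missense.
Codon 5: GAT (Asp) → CAT (His) — missense.
Codon 6: GGG (Gly) → GTG (Val) — missense.
Codon 8: TGC (Cys) → TAC (Tyr) — missense.
Synonymous: 0 of 6.

0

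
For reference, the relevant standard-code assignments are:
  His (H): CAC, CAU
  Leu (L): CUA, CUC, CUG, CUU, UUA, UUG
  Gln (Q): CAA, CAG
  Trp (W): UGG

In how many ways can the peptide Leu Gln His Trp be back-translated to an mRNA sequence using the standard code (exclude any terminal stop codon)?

24

Leu: 6 codons.
Gln: 2 codons.
His: 2 codons.
Trp: 1 codon.
6 × 2 × 2 × 1 = 24.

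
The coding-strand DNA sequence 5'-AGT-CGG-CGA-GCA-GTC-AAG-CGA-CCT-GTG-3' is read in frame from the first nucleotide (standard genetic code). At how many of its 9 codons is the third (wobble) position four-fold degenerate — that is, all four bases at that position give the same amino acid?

7

Codon 1 AGT (Ser): third position 2-fold.
Codon 2 CGG (Arg): third position 4-fold.
Codon 3 CGA (Arg): third position 4-fold.
Codon 4 GCA (Ala): third position 4-fold.
Codon 5 GTC (Val): third position 4-fold.
Codon 6 AAG (Lys): third position 2-fold.
Codon 7 CGA (Arg): third position 4-fold.
Codon 8 CCT (Pro): third position 4-fold.
Codon 9 GTG (Val): third position 4-fold.
Four-fold degenerate third positions: 7.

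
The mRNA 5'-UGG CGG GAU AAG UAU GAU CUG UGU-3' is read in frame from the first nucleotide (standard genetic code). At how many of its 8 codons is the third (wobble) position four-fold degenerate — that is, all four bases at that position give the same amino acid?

2

Codon 1 UGG (Trp): third position 1-fold.
Codon 2 CGG (Arg): third position 4-fold.
Codon 3 GAU (Asp): third position 2-fold.
Codon 4 AAG (Lys): third position 2-fold.
Codon 5 UAU (Tyr): third position 2-fold.
Codon 6 GAU (Asp): third position 2-fold.
Codon 7 CUG (Leu): third position 4-fold.
Codon 8 UGU (Cys): third position 2-fold.
Four-fold degenerate third positions: 2.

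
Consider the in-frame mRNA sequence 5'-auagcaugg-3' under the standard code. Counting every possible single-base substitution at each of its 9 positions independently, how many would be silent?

Codon 1 (AUA, Ile): 2 synonymous substitutions.
Codon 2 (GCA, Ala): 3 synonymous substitutions.
Codon 3 (UGG, Trp): 0 synonymous substitutions.
Total: 2 + 3 + 0 = 5.

5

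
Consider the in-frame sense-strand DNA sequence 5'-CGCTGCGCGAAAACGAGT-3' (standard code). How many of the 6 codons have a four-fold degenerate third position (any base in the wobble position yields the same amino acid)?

3

Codon 1 CGC (Arg): third position 4-fold.
Codon 2 TGC (Cys): third position 2-fold.
Codon 3 GCG (Ala): third position 4-fold.
Codon 4 AAA (Lys): third position 2-fold.
Codon 5 ACG (Thr): third position 4-fold.
Codon 6 AGT (Ser): third position 2-fold.
Four-fold degenerate third positions: 3.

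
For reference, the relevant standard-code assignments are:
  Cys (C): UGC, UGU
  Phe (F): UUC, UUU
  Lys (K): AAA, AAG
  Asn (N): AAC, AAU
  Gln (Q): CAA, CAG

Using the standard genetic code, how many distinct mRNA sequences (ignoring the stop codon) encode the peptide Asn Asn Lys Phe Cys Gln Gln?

128

Asn: 2 codons.
Asn: 2 codons.
Lys: 2 codons.
Phe: 2 codons.
Cys: 2 codons.
Gln: 2 codons.
Gln: 2 codons.
2 × 2 × 2 × 2 × 2 × 2 × 2 = 128.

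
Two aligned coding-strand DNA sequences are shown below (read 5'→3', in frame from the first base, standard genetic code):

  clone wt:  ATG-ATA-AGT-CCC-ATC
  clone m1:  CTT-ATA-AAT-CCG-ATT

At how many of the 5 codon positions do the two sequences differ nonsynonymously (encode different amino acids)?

Codon 1: ATG Met / CTT Leu — nonsynonymous.
Codon 2: ATA Ile / ATA Ile — identical.
Codon 3: AGT Ser / AAT Asn — nonsynonymous.
Codon 4: CCC Pro / CCG Pro — synonymous.
Codon 5: ATC Ile / ATT Ile — synonymous.
Nonsynonymous differences: 2.

2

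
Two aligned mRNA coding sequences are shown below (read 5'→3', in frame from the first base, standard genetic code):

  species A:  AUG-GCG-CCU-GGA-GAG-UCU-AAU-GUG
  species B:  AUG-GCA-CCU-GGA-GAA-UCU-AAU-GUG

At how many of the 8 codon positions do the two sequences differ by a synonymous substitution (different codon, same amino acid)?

Codon 1: AUG Met / AUG Met — identical.
Codon 2: GCG Ala / GCA Ala — synonymous.
Codon 3: CCU Pro / CCU Pro — identical.
Codon 4: GGA Gly / GGA Gly — identical.
Codon 5: GAG Glu / GAA Glu — synonymous.
Codon 6: UCU Ser / UCU Ser — identical.
Codon 7: AAU Asn / AAU Asn — identical.
Codon 8: GUG Val / GUG Val — identical.
Synonymous differences: 2.

2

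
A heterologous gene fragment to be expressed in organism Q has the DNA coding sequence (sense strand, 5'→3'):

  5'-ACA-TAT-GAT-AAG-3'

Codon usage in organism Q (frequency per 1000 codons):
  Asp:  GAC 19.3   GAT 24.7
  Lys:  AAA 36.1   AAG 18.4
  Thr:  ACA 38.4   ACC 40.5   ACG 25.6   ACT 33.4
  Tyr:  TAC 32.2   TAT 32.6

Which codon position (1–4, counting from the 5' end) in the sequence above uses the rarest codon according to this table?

Codon 1 ACA (Thr): 38.4 per 1000.
Codon 2 TAT (Tyr): 32.6 per 1000.
Codon 3 GAT (Asp): 24.7 per 1000.
Codon 4 AAG (Lys): 18.4 per 1000.
Lowest frequency is 18.4 at codon 4.

4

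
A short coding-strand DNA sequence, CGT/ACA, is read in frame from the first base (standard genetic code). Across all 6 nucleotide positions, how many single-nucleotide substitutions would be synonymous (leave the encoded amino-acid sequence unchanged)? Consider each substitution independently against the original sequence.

6

Codon 1 (CGT, Arg): 3 synonymous substitutions.
Codon 2 (ACA, Thr): 3 synonymous substitutions.
Total: 3 + 3 = 6.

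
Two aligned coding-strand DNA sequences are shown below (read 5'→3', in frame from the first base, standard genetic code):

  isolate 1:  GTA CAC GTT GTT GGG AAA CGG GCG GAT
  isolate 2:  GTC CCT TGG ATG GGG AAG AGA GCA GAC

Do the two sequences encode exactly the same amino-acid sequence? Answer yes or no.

Codon 1: GTA Val / GTC Val — synonymous.
Codon 2: CAC His / CCT Pro — nonsynonymous.
Codon 3: GTT Val / TGG Trp — nonsynonymous.
Codon 4: GTT Val / ATG Met — nonsynonymous.
Codon 5: GGG Gly / GGG Gly — identical.
Codon 6: AAA Lys / AAG Lys — synonymous.
Codon 7: CGG Arg / AGA Arg — synonymous.
Codon 8: GCG Ala / GCA Ala — synonymous.
Codon 9: GAT Asp / GAC Asp — synonymous.
Nonsynonymous differences: 3 → different protein.

no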